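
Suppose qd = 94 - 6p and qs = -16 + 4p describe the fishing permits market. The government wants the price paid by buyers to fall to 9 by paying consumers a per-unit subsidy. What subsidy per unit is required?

At a buyer price of 9, quantity demanded is 94 − 6·9 = 40.
Sellers supply 40 only when they receive ps with -16 + 4·ps = 40, i.e. ps = 14.
s = ps − pb = 14 − 9 = 5.

Required subsidy s = 5 per unit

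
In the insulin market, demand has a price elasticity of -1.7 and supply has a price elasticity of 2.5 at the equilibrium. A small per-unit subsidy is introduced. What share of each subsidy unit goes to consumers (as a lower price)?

Consumer share = 25/42

For a small subsidy around the equilibrium, the benefit split depends on the relative slopes, which at a point are proportional to the elasticities.
Buyer share = εs/(εs + |εd|) = 2.5/(2.5 + 1.7) = 25/42; seller share = |εd|/(εs + |εd|) = 17/42.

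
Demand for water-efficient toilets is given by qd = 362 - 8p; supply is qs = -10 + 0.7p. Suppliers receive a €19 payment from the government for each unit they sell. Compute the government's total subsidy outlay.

Pre-subsidy: 362 - 8p = -10 + 0.7p gives p* = 1240/29, q* = 578/29.
With the subsidy, sellers receive ps = pb + 19 for each unit, where pb is the price buyers pay.
Supply in terms of pb becomes qs = -10 + 0.7(pb + 19) = 3.3 + 0.7pb. Setting this equal to demand: 362 - 8pb = 3.3 + 0.7pb, so pb = 3587/87.
Sellers receive ps = 3587/87 + 19 = 5240/87; q' = 362 − 8·(3587/87) = 2798/87.
Government outlay = subsidy × quantity = 19 × 2798/87 = 53162/87.

Government cost = 53162/87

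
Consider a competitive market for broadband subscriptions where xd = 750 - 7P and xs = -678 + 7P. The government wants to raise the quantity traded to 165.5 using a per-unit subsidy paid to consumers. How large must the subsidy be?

Required subsidy s = 37 per unit

At x = 165.5, invert demand for the buyer price: Pb = (750 − 165.5)/7 = 83.5; invert supply for the seller price: Ps = (165.5 − (-678))/7 = 120.5.
The subsidy must fill the gap: s = Ps − Pb = 120.5 − 83.5 = 37.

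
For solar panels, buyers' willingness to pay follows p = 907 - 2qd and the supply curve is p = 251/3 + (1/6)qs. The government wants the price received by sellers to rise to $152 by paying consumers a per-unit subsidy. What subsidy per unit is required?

At a seller price of 152, quantity supplied is -502 + 6·152 = 410.
Buyers absorb 410 only when they pay pb = 907 − 2·410 = 87.
s = ps − pb = 152 − 87 = 65.

Required subsidy s = $65 per unit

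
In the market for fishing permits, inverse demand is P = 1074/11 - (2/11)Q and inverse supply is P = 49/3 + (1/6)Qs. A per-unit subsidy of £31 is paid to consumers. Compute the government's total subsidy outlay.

Pre-subsidy: 1074/11 - (2/11)Q = 49/3 + (1/6)Q gives Q* = 5366/23 and P* = 1270/23.
With the rebate, buyers effectively pay Pb = Ps − 31, where Ps is the price sellers receive.
On the curves, Pb = 1074/11 - (2/11)Q and Ps = 49/3 + (1/6)Q; the wedge Ps − Pb = 31 gives 49/3 + (1/6)Q − (1074/11 - (2/11)Q) = 31, so Q' = 7412/23.
Then Pb = 1074/11 − (2/11)·(7412/23) = 898/23 and Ps = 49/3 + (1/6)·(7412/23) = 1611/23.
Government outlay = subsidy × quantity = 31 × 7412/23 = 229772/23.

Government cost = 229772/23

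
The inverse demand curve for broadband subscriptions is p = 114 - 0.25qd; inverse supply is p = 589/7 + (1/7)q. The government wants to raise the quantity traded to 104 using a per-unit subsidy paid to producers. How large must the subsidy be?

At q = 104, from the demand curve buyers pay pb = 114 − 0.25·104 = 88; from the supply curve sellers need ps = 589/7 + (1/7)·104 = 99.
The subsidy must fill the gap: s = ps − pb = 99 − 88 = 11.

Required subsidy s = 11 per unit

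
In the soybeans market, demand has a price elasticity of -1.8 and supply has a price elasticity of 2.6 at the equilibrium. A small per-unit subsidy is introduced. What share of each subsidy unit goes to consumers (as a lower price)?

Consumer share = 13/22

For a small subsidy around the equilibrium, the benefit split depends on the relative slopes, which at a point are proportional to the elasticities.
Buyer share = εs/(εs + |εd|) = 2.6/(2.6 + 1.8) = 13/22; seller share = |εd|/(εs + |εd|) = 9/22.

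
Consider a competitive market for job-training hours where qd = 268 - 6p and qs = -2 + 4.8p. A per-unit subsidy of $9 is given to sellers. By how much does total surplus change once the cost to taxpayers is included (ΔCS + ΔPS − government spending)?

Pre-subsidy: 268 - 6p = -2 + 4.8p gives p* = 25, q* = 118.
With the subsidy, sellers receive ps = pb + 9 for each unit, where pb is the price buyers pay.
Supply in terms of pb becomes qs = -2 + 4.8(pb + 9) = 41.2 + 4.8pb. Setting this equal to demand: 268 - 6pb = 41.2 + 4.8pb, so pb = 21.
Sellers receive ps = 21 + 9 = 30; q' = 268 − 6·21 = 142.
ΔCS = ½(118 + 142)(25 − 21) = 520; ΔPS = ½(118 + 142)(30 − 25) = 650.
Government spending = 9 × 142 = 1278.
Net change = 520 + 650 − 1278 = -108. The loss equals the DWL triangle ½·9·24.

Net change in total surplus = -$108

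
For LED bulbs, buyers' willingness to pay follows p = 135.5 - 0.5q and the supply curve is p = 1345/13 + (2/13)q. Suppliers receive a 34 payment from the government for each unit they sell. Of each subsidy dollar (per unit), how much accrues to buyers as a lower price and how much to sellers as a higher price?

Pre-subsidy: 135.5 - 0.5q = 1345/13 + (2/13)q gives q* = 49 and p* = 111.
With the subsidy, sellers receive ps = pb + 34 for each unit, where pb is the price buyers pay.
On the curves, pb = 135.5 - 0.5q and ps = 1345/13 + (2/13)q; the wedge ps − pb = 34 gives 1345/13 + (2/13)q − (135.5 - 0.5q) = 34, so q' = 101.
Then pb = 135.5 − 0.5·101 = 85 and ps = 1345/13 + (2/13)·101 = 119.
Buyers' price falls by p* − pb = 111 − 85 = 26; sellers' price rises by ps − p* = 119 − 111 = 8.

Buyers gain 26 per unit; sellers gain 8 per unit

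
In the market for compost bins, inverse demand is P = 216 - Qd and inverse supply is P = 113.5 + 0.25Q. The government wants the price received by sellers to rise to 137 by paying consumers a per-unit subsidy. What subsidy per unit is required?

Required subsidy s = 15 per unit

At a seller price of 137, quantity supplied is -454 + 4·137 = 94.
Buyers absorb 94 only when they pay Pb = 216 − 1·94 = 122.
s = Ps − Pb = 137 − 122 = 15.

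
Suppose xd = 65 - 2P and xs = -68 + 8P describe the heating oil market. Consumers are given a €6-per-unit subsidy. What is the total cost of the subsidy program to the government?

Government cost = €288

Pre-subsidy: 65 - 2P = -68 + 8P gives P* = 13.3, x* = 38.4.
With the rebate, buyers effectively pay Pb = Ps − 6, where Ps is the price sellers receive.
Demand in terms of Ps becomes xd = 65 − 2(Ps − 6) = 77 - 2Ps. Setting this equal to supply: 77 - 2Ps = -68 + 8Ps, so Ps = 14.5.
Buyers pay Pb = 14.5 − 6 = 8.5; x' = -68 + 8·14.5 = 48.
Government outlay = subsidy × quantity = 6 × 48 = 288.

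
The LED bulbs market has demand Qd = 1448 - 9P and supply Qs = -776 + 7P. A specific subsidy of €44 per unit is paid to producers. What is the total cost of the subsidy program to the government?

Government cost = €16291

Pre-subsidy: 1448 - 9P = -776 + 7P gives P* = 139, Q* = 197.
With the subsidy, sellers receive Ps = Pb + 44 for each unit, where Pb is the price buyers pay.
Supply in terms of Pb becomes Qs = -776 + 7(Pb + 44) = -468 + 7Pb. Setting this equal to demand: 1448 - 9Pb = -468 + 7Pb, so Pb = 119.75.
Sellers receive Ps = 119.75 + 44 = 163.75; Q' = 1448 − 9·119.75 = 370.25.
Government outlay = subsidy × quantity = 44 × 370.25 = 16291.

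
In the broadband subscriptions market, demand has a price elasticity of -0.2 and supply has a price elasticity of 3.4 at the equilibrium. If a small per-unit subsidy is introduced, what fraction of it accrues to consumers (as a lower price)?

Consumer share = 17/18

For a small subsidy around the equilibrium, the benefit split depends on the relative slopes, which at a point are proportional to the elasticities.
Buyer share = εs/(εs + |εd|) = 3.4/(3.4 + 0.2) = 17/18; seller share = |εd|/(εs + |εd|) = 1/18.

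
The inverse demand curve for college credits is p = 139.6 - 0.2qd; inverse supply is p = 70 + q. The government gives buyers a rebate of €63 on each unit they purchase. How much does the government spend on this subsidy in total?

Government cost = €6961.5

Pre-subsidy: 139.6 - 0.2q = 70 + q gives q* = 58 and p* = 128.
With the rebate, buyers effectively pay pb = ps − 63, where ps is the price sellers receive.
On the curves, pb = 139.6 - 0.2q and ps = 70 + q; the wedge ps − pb = 63 gives 70 + q − (139.6 - 0.2q) = 63, so q' = 110.5.
Then pb = 139.6 − 0.2·110.5 = 117.5 and ps = 70 + 1·110.5 = 180.5.
Government outlay = subsidy × quantity = 63 × 110.5 = 6961.5.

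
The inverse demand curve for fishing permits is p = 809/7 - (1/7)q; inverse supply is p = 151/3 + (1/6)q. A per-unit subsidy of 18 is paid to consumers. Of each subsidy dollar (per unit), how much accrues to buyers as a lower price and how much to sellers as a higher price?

Buyers gain 108/13 per unit; sellers gain 126/13 per unit

Pre-subsidy: 809/7 - (1/7)q = 151/3 + (1/6)q gives q* = 2740/13 and p* = 1111/13.
With the rebate, buyers effectively pay pb = ps − 18, where ps is the price sellers receive.
On the curves, pb = 809/7 - (1/7)q and ps = 151/3 + (1/6)q; the wedge ps − pb = 18 gives 151/3 + (1/6)q − (809/7 - (1/7)q) = 18, so q' = 3496/13.
Then pb = 809/7 − (1/7)·(3496/13) = 1003/13 and ps = 151/3 + (1/6)·(3496/13) = 1237/13.
Buyers' price falls by p* − pb = 1111/13 − 1003/13 = 108/13; sellers' price rises by ps − p* = 1237/13 − 1111/13 = 126/13.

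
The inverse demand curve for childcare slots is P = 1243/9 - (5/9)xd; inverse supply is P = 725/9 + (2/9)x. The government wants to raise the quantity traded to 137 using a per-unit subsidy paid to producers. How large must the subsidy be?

At x = 137, from the demand curve buyers pay Pb = 1243/9 − (5/9)·137 = 62; from the supply curve sellers need Ps = 725/9 + (2/9)·137 = 111.
The subsidy must fill the gap: s = Ps − Pb = 111 − 62 = 49.

Required subsidy s = 49 per unit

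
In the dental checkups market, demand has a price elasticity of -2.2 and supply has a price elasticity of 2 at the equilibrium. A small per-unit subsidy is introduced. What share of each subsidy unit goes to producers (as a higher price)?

Producer share = 11/21

For a small subsidy around the equilibrium, the benefit split depends on the relative slopes, which at a point are proportional to the elasticities.
Buyer share = εs/(εs + |εd|) = 2/(2 + 2.2) = 10/21; seller share = |εd|/(εs + |εd|) = 11/21.
So producers capture 11/21 of the subsidy.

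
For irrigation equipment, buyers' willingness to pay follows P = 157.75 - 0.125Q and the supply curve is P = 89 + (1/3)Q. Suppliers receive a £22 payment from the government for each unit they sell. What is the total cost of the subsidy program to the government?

Pre-subsidy: 157.75 - 0.125Q = 89 + (1/3)Q gives Q* = 150 and P* = 139.
With the subsidy, sellers receive Ps = Pb + 22 for each unit, where Pb is the price buyers pay.
On the curves, Pb = 157.75 - 0.125Q and Ps = 89 + (1/3)Q; the wedge Ps − Pb = 22 gives 89 + (1/3)Q − (157.75 - 0.125Q) = 22, so Q' = 198.
Then Pb = 157.75 − 0.125·198 = 133 and Ps = 89 + (1/3)·198 = 155.
Government outlay = subsidy × quantity = 22 × 198 = 4356.

Government cost = £4356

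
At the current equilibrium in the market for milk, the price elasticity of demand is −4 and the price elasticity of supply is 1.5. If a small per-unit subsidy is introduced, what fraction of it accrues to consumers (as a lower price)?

For a small subsidy around the equilibrium, the benefit split depends on the relative slopes, which at a point are proportional to the elasticities.
Buyer share = εs/(εs + |εd|) = 1.5/(1.5 + 4) = 3/11; seller share = |εd|/(εs + |εd|) = 8/11.

Consumer share = 3/11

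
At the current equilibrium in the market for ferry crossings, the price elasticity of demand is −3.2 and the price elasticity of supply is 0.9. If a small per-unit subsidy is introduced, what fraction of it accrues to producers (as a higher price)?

For a small subsidy around the equilibrium, the benefit split depends on the relative slopes, which at a point are proportional to the elasticities.
Buyer share = εs/(εs + |εd|) = 0.9/(0.9 + 3.2) = 9/41; seller share = |εd|/(εs + |εd|) = 32/41.
So producers capture 32/41 of the subsidy.

Producer share = 32/41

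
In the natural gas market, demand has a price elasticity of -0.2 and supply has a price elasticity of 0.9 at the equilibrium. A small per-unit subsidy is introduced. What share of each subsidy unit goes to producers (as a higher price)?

For a small subsidy around the equilibrium, the benefit split depends on the relative slopes, which at a point are proportional to the elasticities.
Buyer share = εs/(εs + |εd|) = 0.9/(0.9 + 0.2) = 9/11; seller share = |εd|/(εs + |εd|) = 2/11.
So producers capture 2/11 of the subsidy.

Producer share = 2/11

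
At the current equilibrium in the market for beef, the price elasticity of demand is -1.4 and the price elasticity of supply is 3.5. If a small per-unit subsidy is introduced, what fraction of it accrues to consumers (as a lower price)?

For a small subsidy around the equilibrium, the benefit split depends on the relative slopes, which at a point are proportional to the elasticities.
Buyer share = εs/(εs + |εd|) = 3.5/(3.5 + 1.4) = 5/7; seller share = |εd|/(εs + |εd|) = 2/7.

Consumer share = 5/7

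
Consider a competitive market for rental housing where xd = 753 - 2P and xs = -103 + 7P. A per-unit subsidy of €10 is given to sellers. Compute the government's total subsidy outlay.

Government cost = 17350/3

Pre-subsidy: 753 - 2P = -103 + 7P gives P* = 856/9, x* = 5065/9.
With the subsidy, sellers receive Ps = Pb + 10 for each unit, where Pb is the price buyers pay.
Supply in terms of Pb becomes xs = -103 + 7(Pb + 10) = -33 + 7Pb. Setting this equal to demand: 753 - 2Pb = -33 + 7Pb, so Pb = 262/3.
Sellers receive Ps = 262/3 + 10 = 292/3; x' = 753 − 2·(262/3) = 1735/3.
Government outlay = subsidy × quantity = 10 × 1735/3 = 17350/3.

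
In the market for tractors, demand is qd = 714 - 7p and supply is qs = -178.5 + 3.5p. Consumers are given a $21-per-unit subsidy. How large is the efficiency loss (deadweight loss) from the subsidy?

Pre-subsidy: 714 - 7p = -178.5 + 3.5p gives p* = 85, q* = 119.
With the rebate, buyers effectively pay pb = ps − 21, where ps is the price sellers receive.
Demand in terms of ps becomes qd = 714 − 7(ps − 21) = 861 - 7ps. Setting this equal to supply: 861 - 7ps = -178.5 + 3.5ps, so ps = 99.
Buyers pay pb = 99 − 21 = 78; q' = -178.5 + 3.5·99 = 168.
The subsidy expands output by 168 − 119 = 49 past the efficient level; on those units the gap between marginal cost and willingness to pay runs from 0 up to 21.
DWL = ½ × 21 × 49 = 514.5.

Deadweight loss = $514.5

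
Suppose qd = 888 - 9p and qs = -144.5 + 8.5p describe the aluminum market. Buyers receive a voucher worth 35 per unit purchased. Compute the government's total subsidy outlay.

Pre-subsidy: 888 - 9p = -144.5 + 8.5p gives p* = 59, q* = 357.
With the rebate, buyers effectively pay pb = ps − 35, where ps is the price sellers receive.
Demand in terms of ps becomes qd = 888 − 9(ps − 35) = 1203 - 9ps. Setting this equal to supply: 1203 - 9ps = -144.5 + 8.5ps, so ps = 77.
Buyers pay pb = 77 − 35 = 42; q' = -144.5 + 8.5·77 = 510.
Government outlay = subsidy × quantity = 35 × 510 = 17850.

Government cost = 17850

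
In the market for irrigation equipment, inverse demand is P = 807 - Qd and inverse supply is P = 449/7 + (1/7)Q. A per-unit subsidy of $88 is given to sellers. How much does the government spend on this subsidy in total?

Government cost = $63976

Pre-subsidy: 807 - Q = 449/7 + (1/7)Q gives Q* = 650 and P* = 157.
With the subsidy, sellers receive Ps = Pb + 88 for each unit, where Pb is the price buyers pay.
On the curves, Pb = 807 - Q and Ps = 449/7 + (1/7)Q; the wedge Ps − Pb = 88 gives 449/7 + (1/7)Q − (807 - Q) = 88, so Q' = 727.
Then Pb = 807 − 1·727 = 80 and Ps = 449/7 + (1/7)·727 = 168.
Government outlay = subsidy × quantity = 88 × 727 = 63976.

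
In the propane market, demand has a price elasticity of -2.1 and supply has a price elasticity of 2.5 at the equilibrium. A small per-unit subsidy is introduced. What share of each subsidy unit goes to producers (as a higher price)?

For a small subsidy around the equilibrium, the benefit split depends on the relative slopes, which at a point are proportional to the elasticities.
Buyer share = εs/(εs + |εd|) = 2.5/(2.5 + 2.1) = 25/46; seller share = |εd|/(εs + |εd|) = 21/46.
So producers capture 21/46 of the subsidy.

Producer share = 21/46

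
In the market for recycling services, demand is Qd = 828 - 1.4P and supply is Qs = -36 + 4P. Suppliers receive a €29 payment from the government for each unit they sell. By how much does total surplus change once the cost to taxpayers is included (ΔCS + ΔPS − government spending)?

Net change in total surplus = -11774/27

Pre-subsidy: 828 - 1.4P = -36 + 4P gives P* = 160, Q* = 604.
With the subsidy, sellers receive Ps = Pb + 29 for each unit, where Pb is the price buyers pay.
Supply in terms of Pb becomes Qs = -36 + 4(Pb + 29) = 80 + 4Pb. Setting this equal to demand: 828 - 1.4Pb = 80 + 4Pb, so Pb = 3740/27.
Sellers receive Ps = 3740/27 + 29 = 4523/27; Q' = 828 − 1.4·(3740/27) = 17120/27.
ΔCS = ½(604 + 17120/27)(160 − 3740/27) = 9694120/729; ΔPS = ½(604 + 17120/27)(4523/27 − 160) = 3392942/729.
Government spending = 29 × 17120/27 = 496480/27.
Net change = 9694120/729 + 3392942/729 − 496480/27 = -11774/27. The loss equals the DWL triangle ½·29·812/27.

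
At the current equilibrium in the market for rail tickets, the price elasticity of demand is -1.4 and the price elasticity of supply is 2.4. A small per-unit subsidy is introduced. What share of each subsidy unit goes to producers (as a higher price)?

Producer share = 7/19

For a small subsidy around the equilibrium, the benefit split depends on the relative slopes, which at a point are proportional to the elasticities.
Buyer share = εs/(εs + |εd|) = 2.4/(2.4 + 1.4) = 12/19; seller share = |εd|/(εs + |εd|) = 7/19.
So producers capture 7/19 of the subsidy.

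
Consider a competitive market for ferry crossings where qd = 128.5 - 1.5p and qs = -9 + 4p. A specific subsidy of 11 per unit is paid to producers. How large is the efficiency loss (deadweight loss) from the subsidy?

Deadweight loss = 66

Pre-subsidy: 128.5 - 1.5p = -9 + 4p gives p* = 25, q* = 91.
With the subsidy, sellers receive ps = pb + 11 for each unit, where pb is the price buyers pay.
Supply in terms of pb becomes qs = -9 + 4(pb + 11) = 35 + 4pb. Setting this equal to demand: 128.5 - 1.5pb = 35 + 4pb, so pb = 17.
Sellers receive ps = 17 + 11 = 28; q' = 128.5 − 1.5·17 = 103.
The subsidy expands output by 103 − 91 = 12 past the efficient level; on those units the gap between marginal cost and willingness to pay runs from 0 up to 11.
DWL = ½ × 11 × 12 = 66.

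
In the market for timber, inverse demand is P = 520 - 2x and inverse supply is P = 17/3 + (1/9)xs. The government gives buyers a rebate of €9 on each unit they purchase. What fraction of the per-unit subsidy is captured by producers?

Producer share = 1/19

Pre-subsidy: 520 - 2x = 17/3 + (1/9)x gives x* = 4629/19 and P* = 622/19.
With the rebate, buyers effectively pay Pb = Ps − 9, where Ps is the price sellers receive.
On the curves, Pb = 520 - 2x and Ps = 17/3 + (1/9)x; the wedge Ps − Pb = 9 gives 17/3 + (1/9)x − (520 - 2x) = 9, so x' = 4710/19.
Then Pb = 520 − 2·(4710/19) = 460/19 and Ps = 17/3 + (1/9)·(4710/19) = 631/19.
Buyers' price falls by P* − Pb = 622/19 − 460/19 = 162/19; sellers' price rises by Ps − P* = 631/19 − 622/19 = 9/19.
So producers capture (9/19)/9 = 1/19 of each unit of subsidy.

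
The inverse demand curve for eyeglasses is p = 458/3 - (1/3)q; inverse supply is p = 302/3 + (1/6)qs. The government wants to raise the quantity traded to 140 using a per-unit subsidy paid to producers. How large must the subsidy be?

At q = 140, from the demand curve buyers pay pb = 458/3 − (1/3)·140 = 106; from the supply curve sellers need ps = 302/3 + (1/6)·140 = 124.
The subsidy must fill the gap: s = ps − pb = 124 − 106 = 18.

Required subsidy s = 18 per unit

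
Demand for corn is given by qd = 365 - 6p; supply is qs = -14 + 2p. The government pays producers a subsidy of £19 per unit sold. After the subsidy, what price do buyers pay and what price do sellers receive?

Buyers pay £42.625; sellers receive £61.625

Pre-subsidy: 365 - 6p = -14 + 2p gives p* = 47.375, q* = 80.75.
With the subsidy, sellers receive ps = pb + 19 for each unit, where pb is the price buyers pay.
Supply in terms of pb becomes qs = -14 + 2(pb + 19) = 24 + 2pb. Setting this equal to demand: 365 - 6pb = 24 + 2pb, so pb = 42.625.
Sellers receive ps = 42.625 + 19 = 61.625; q' = 365 − 6·42.625 = 109.25.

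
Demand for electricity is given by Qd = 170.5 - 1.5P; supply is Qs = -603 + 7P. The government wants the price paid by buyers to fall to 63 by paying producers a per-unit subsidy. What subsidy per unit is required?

At a buyer price of 63, quantity demanded is 170.5 − 1.5·63 = 76.
Sellers supply 76 only when they receive Ps with -603 + 7·Ps = 76, i.e. Ps = 97.
s = Ps − Pb = 97 − 63 = 34.

Required subsidy s = 34 per unit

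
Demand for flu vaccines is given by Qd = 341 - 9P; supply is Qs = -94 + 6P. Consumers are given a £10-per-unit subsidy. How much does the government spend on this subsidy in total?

Pre-subsidy: 341 - 9P = -94 + 6P gives P* = 29, Q* = 80.
With the rebate, buyers effectively pay Pb = Ps − 10, where Ps is the price sellers receive.
Demand in terms of Ps becomes Qd = 341 − 9(Ps − 10) = 431 - 9Ps. Setting this equal to supply: 431 - 9Ps = -94 + 6Ps, so Ps = 35.
Buyers pay Pb = 35 − 10 = 25; Q' = -94 + 6·35 = 116.
Government outlay = subsidy × quantity = 10 × 116 = 1160.

Government cost = £1160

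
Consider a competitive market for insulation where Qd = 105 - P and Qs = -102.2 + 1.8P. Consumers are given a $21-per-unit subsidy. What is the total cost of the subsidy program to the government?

Government cost = $934.5

Pre-subsidy: 105 - P = -102.2 + 1.8P gives P* = 74, Q* = 31.
With the rebate, buyers effectively pay Pb = Ps − 21, where Ps is the price sellers receive.
Demand in terms of Ps becomes Qd = 105 − 1(Ps − 21) = 126 - Ps. Setting this equal to supply: 126 - Ps = -102.2 + 1.8Ps, so Ps = 81.5.
Buyers pay Pb = 81.5 − 21 = 60.5; Q' = -102.2 + 1.8·81.5 = 44.5.
Government outlay = subsidy × quantity = 21 × 44.5 = 934.5.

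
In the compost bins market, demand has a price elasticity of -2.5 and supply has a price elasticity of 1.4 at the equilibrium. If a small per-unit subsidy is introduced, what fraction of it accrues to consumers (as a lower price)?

For a small subsidy around the equilibrium, the benefit split depends on the relative slopes, which at a point are proportional to the elasticities.
Buyer share = εs/(εs + |εd|) = 1.4/(1.4 + 2.5) = 14/39; seller share = |εd|/(εs + |εd|) = 25/39.

Consumer share = 14/39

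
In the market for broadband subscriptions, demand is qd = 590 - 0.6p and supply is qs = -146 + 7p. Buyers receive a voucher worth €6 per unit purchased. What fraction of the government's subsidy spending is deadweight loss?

Pre-subsidy: 590 - 0.6p = -146 + 7p gives p* = 1840/19, q* = 10106/19.
With the rebate, buyers effectively pay pb = ps − 6, where ps is the price sellers receive.
Demand in terms of ps becomes qd = 590 − 0.6(ps − 6) = 593.6 - 0.6ps. Setting this equal to supply: 593.6 - 0.6ps = -146 + 7ps, so ps = 1849/19.
Buyers pay pb = 1849/19 − 6 = 1735/19; q' = -146 + 7·(1849/19) = 10169/19.
ΔCS = ½(10106/19 + 10169/19)(1840/19 − 1735/19) = 2128875/722; ΔPS = ½(10106/19 + 10169/19)(1849/19 − 1840/19) = 182475/722.
Government spending = 6 × 10169/19 = 61014/19.
DWL = ½ × 6 × (10169/19 − 10106/19) = 189/19; fraction = (189/19) / (61014/19) = 63/20338.

DWL / government spending = 63/20338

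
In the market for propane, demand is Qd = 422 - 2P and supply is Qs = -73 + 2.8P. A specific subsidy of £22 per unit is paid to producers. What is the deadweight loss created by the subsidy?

Deadweight loss = 847/3

Pre-subsidy: 422 - 2P = -73 + 2.8P gives P* = 103.125, Q* = 215.75.
With the subsidy, sellers receive Ps = Pb + 22 for each unit, where Pb is the price buyers pay.
Supply in terms of Pb becomes Qs = -73 + 2.8(Pb + 22) = -11.4 + 2.8Pb. Setting this equal to demand: 422 - 2Pb = -11.4 + 2.8Pb, so Pb = 2167/24.
Sellers receive Ps = 2167/24 + 22 = 2695/24; Q' = 422 − 2·(2167/24) = 2897/12.
The subsidy expands output by 2897/12 − 215.75 = 77/3 past the efficient level; on those units the gap between marginal cost and willingness to pay runs from 0 up to 22.
DWL = ½ × 22 × 77/3 = 847/3.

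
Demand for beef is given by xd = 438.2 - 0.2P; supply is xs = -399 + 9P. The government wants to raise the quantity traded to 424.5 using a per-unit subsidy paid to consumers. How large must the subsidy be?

At x = 424.5, invert demand for the buyer price: Pb = (438.2 − 424.5)/0.2 = 68.5; invert supply for the seller price: Ps = (424.5 − (-399))/9 = 91.5.
The subsidy must fill the gap: s = Ps − Pb = 91.5 − 68.5 = 23.

Required subsidy s = 23 per unit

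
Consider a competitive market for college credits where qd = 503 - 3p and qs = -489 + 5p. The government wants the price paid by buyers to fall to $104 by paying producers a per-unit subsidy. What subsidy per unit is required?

At a buyer price of 104, quantity demanded is 503 − 3·104 = 191.
Sellers supply 191 only when they receive ps with -489 + 5·ps = 191, i.e. ps = 136.
s = ps − pb = 136 − 104 = 32.

Required subsidy s = $32 per unit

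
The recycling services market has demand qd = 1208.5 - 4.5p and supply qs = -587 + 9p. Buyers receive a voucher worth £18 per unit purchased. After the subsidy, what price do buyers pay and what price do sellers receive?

Pre-subsidy: 1208.5 - 4.5p = -587 + 9p gives p* = 133, q* = 610.
With the rebate, buyers effectively pay pb = ps − 18, where ps is the price sellers receive.
Demand in terms of ps becomes qd = 1208.5 − 4.5(ps − 18) = 1289.5 - 4.5ps. Setting this equal to supply: 1289.5 - 4.5ps = -587 + 9ps, so ps = 139.
Buyers pay pb = 139 − 18 = 121; q' = -587 + 9·139 = 664.

Buyers pay £121; sellers receive £139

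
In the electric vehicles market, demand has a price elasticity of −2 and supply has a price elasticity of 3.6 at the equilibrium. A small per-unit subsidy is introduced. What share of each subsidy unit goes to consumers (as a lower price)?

Consumer share = 9/14

For a small subsidy around the equilibrium, the benefit split depends on the relative slopes, which at a point are proportional to the elasticities.
Buyer share = εs/(εs + |εd|) = 3.6/(3.6 + 2) = 9/14; seller share = |εd|/(εs + |εd|) = 5/14.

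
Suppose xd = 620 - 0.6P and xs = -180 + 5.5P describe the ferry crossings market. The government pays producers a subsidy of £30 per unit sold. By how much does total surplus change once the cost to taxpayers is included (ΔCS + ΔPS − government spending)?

Net change in total surplus = -14850/61

Pre-subsidy: 620 - 0.6P = -180 + 5.5P gives P* = 8000/61, x* = 33020/61.
With the subsidy, sellers receive Ps = Pb + 30 for each unit, where Pb is the price buyers pay.
Supply in terms of Pb becomes xs = -180 + 5.5(Pb + 30) = -15 + 5.5Pb. Setting this equal to demand: 620 - 0.6Pb = -15 + 5.5Pb, so Pb = 6350/61.
Sellers receive Ps = 6350/61 + 30 = 8180/61; x' = 620 − 0.6·(6350/61) = 34010/61.
ΔCS = ½(33020/61 + 34010/61)(8000/61 − 6350/61) = 55299750/3721; ΔPS = ½(33020/61 + 34010/61)(8180/61 − 8000/61) = 6032700/3721.
Government spending = 30 × 34010/61 = 1020300/61.
Net change = 55299750/3721 + 6032700/3721 − 1020300/61 = -14850/61. The loss equals the DWL triangle ½·30·990/61.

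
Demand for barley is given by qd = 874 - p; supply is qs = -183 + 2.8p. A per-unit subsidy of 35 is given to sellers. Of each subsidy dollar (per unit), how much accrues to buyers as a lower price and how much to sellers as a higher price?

Pre-subsidy: 874 - p = -183 + 2.8p gives p* = 5285/19, q* = 11321/19.
With the subsidy, sellers receive ps = pb + 35 for each unit, where pb is the price buyers pay.
Supply in terms of pb becomes qs = -183 + 2.8(pb + 35) = -85 + 2.8pb. Setting this equal to demand: 874 - pb = -85 + 2.8pb, so pb = 4795/19.
Sellers receive ps = 4795/19 + 35 = 5460/19; q' = 874 − 1·(4795/19) = 11811/19.
Buyers' price falls by p* − pb = 5285/19 − 4795/19 = 490/19; sellers' price rises by ps − p* = 5460/19 − 5285/19 = 175/19.

Buyers gain 490/19 per unit; sellers gain 175/19 per unit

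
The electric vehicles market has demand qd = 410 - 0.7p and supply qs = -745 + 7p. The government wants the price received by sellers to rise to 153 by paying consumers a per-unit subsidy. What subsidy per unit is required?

At a seller price of 153, quantity supplied is -745 + 7·153 = 326.
Buyers absorb 326 only when they pay pb with 410 − 0.7·pb = 326, i.e. pb = 120.
s = ps − pb = 153 − 120 = 33.

Required subsidy s = 33 per unit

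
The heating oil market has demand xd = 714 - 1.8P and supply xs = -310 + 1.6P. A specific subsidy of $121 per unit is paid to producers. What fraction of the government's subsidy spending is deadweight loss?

DWL / government spending = 726/3887

Pre-subsidy: 714 - 1.8P = -310 + 1.6P gives P* = 5120/17, x* = 2922/17.
With the subsidy, sellers receive Ps = Pb + 121 for each unit, where Pb is the price buyers pay.
Supply in terms of Pb becomes xs = -310 + 1.6(Pb + 121) = -116.4 + 1.6Pb. Setting this equal to demand: 714 - 1.8Pb = -116.4 + 1.6Pb, so Pb = 4152/17.
Sellers receive Ps = 4152/17 + 121 = 6209/17; x' = 714 − 1.8·(4152/17) = 23322/85.
ΔCS = ½(2922/17 + 23322/85)(5120/17 − 4152/17) = 18359088/1445; ΔPS = ½(2922/17 + 23322/85)(6209/17 − 5120/17) = 20653974/1445.
Government spending = 121 × 23322/85 = 2821962/85.
DWL = ½ × 121 × (23322/85 − 2922/17) = 527076/85; fraction = (527076/85) / (2821962/85) = 726/3887.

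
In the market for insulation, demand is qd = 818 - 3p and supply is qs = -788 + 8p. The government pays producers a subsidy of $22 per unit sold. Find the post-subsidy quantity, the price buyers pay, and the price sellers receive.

Pre-subsidy: 818 - 3p = -788 + 8p gives p* = 146, q* = 380.
With the subsidy, sellers receive ps = pb + 22 for each unit, where pb is the price buyers pay.
Supply in terms of pb becomes qs = -788 + 8(pb + 22) = -612 + 8pb. Setting this equal to demand: 818 - 3pb = -612 + 8pb, so pb = 130.
Sellers receive ps = 130 + 22 = 152; q' = 818 − 3·130 = 428.

q' = 428; buyers pay $130; sellers receive $152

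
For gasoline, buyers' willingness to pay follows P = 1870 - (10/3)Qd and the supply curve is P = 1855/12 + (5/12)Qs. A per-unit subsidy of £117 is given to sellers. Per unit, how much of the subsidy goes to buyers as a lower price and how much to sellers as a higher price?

Pre-subsidy: 1870 - (10/3)Q = 1855/12 + (5/12)Q gives Q* = 4117/9 and P* = 9320/27.
With the subsidy, sellers receive Ps = Pb + 117 for each unit, where Pb is the price buyers pay.
On the curves, Pb = 1870 - (10/3)Q and Ps = 1855/12 + (5/12)Q; the wedge Ps − Pb = 117 gives 1855/12 + (5/12)Q − (1870 - (10/3)Q) = 117, so Q' = 21989/45.
Then Pb = 1870 − (10/3)·(21989/45) = 6512/27 and Ps = 1855/12 + (5/12)·(21989/45) = 9671/27.
Buyers' price falls by P* − Pb = 9320/27 − 6512/27 = 104; sellers' price rises by Ps − P* = 9671/27 − 9320/27 = 13.

Buyers gain £104 per unit; sellers gain £13 per unit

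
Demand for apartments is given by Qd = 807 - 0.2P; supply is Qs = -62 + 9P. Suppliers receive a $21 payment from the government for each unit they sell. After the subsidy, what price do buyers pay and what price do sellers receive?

Pre-subsidy: 807 - 0.2P = -62 + 9P gives P* = 4345/46, Q* = 36253/46.
With the subsidy, sellers receive Ps = Pb + 21 for each unit, where Pb is the price buyers pay.
Supply in terms of Pb becomes Qs = -62 + 9(Pb + 21) = 127 + 9Pb. Setting this equal to demand: 807 - 0.2Pb = 127 + 9Pb, so Pb = 1700/23.
Sellers receive Ps = 1700/23 + 21 = 2183/23; Q' = 807 − 0.2·(1700/23) = 18221/23.

Buyers pay 1700/23; sellers receive 2183/23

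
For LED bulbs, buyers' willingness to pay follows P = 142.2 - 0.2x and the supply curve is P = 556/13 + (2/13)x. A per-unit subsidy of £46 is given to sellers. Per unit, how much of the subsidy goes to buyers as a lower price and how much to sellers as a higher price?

Pre-subsidy: 142.2 - 0.2x = 556/13 + (2/13)x gives x* = 281 and P* = 86.
With the subsidy, sellers receive Ps = Pb + 46 for each unit, where Pb is the price buyers pay.
On the curves, Pb = 142.2 - 0.2x and Ps = 556/13 + (2/13)x; the wedge Ps − Pb = 46 gives 556/13 + (2/13)x − (142.2 - 0.2x) = 46, so x' = 411.
Then Pb = 142.2 − 0.2·411 = 60 and Ps = 556/13 + (2/13)·411 = 106.
Buyers' price falls by P* − Pb = 86 − 60 = 26; sellers' price rises by Ps − P* = 106 − 86 = 20.

Buyers gain £26 per unit; sellers gain £20 per unit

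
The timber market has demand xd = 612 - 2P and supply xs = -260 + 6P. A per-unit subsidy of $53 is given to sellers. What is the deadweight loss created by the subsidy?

Pre-subsidy: 612 - 2P = -260 + 6P gives P* = 109, x* = 394.
With the subsidy, sellers receive Ps = Pb + 53 for each unit, where Pb is the price buyers pay.
Supply in terms of Pb becomes xs = -260 + 6(Pb + 53) = 58 + 6Pb. Setting this equal to demand: 612 - 2Pb = 58 + 6Pb, so Pb = 69.25.
Sellers receive Ps = 69.25 + 53 = 122.25; x' = 612 − 2·69.25 = 473.5.
The subsidy expands output by 473.5 − 394 = 79.5 past the efficient level; on those units the gap between marginal cost and willingness to pay runs from 0 up to 53.
DWL = ½ × 53 × 79.5 = 2106.75.

Deadweight loss = $2106.75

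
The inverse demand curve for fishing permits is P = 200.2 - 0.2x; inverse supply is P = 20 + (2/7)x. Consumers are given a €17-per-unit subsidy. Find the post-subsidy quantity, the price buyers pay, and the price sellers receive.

x' = 406; buyers pay €119; sellers receive €136

Pre-subsidy: 200.2 - 0.2x = 20 + (2/7)x gives x* = 371 and P* = 126.
With the rebate, buyers effectively pay Pb = Ps − 17, where Ps is the price sellers receive.
On the curves, Pb = 200.2 - 0.2x and Ps = 20 + (2/7)x; the wedge Ps − Pb = 17 gives 20 + (2/7)x − (200.2 - 0.2x) = 17, so x' = 406.
Then Pb = 200.2 − 0.2·406 = 119 and Ps = 20 + (2/7)·406 = 136.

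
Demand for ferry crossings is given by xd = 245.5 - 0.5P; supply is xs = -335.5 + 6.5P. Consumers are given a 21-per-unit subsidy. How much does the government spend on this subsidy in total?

Pre-subsidy: 245.5 - 0.5P = -335.5 + 6.5P gives P* = 83, x* = 204.
With the rebate, buyers effectively pay Pb = Ps − 21, where Ps is the price sellers receive.
Demand in terms of Ps becomes xd = 245.5 − 0.5(Ps − 21) = 256 - 0.5Ps. Setting this equal to supply: 256 - 0.5Ps = -335.5 + 6.5Ps, so Ps = 84.5.
Buyers pay Pb = 84.5 − 21 = 63.5; x' = -335.5 + 6.5·84.5 = 213.75.
Government outlay = subsidy × quantity = 21 × 213.75 = 4488.75.

Government cost = 4488.75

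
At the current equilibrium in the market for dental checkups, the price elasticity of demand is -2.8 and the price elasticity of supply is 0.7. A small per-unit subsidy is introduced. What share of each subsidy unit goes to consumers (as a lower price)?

Consumer share = 0.2

For a small subsidy around the equilibrium, the benefit split depends on the relative slopes, which at a point are proportional to the elasticities.
Buyer share = εs/(εs + |εd|) = 0.7/(0.7 + 2.8) = 0.2; seller share = |εd|/(εs + |εd|) = 0.8.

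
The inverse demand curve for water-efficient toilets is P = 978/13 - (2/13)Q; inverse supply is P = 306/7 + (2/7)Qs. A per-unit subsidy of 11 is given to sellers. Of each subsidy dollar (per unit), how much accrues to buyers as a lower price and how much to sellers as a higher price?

Pre-subsidy: 978/13 - (2/13)Q = 306/7 + (2/7)Q gives Q* = 71.7 and P* = 64.2.
With the subsidy, sellers receive Ps = Pb + 11 for each unit, where Pb is the price buyers pay.
On the curves, Pb = 978/13 - (2/13)Q and Ps = 306/7 + (2/7)Q; the wedge Ps − Pb = 11 gives 306/7 + (2/7)Q − (978/13 - (2/13)Q) = 11, so Q' = 96.725.
Then Pb = 978/13 − (2/13)·96.725 = 60.35 and Ps = 306/7 + (2/7)·96.725 = 71.35.
Buyers' price falls by P* − Pb = 64.2 − 60.35 = 3.85; sellers' price rises by Ps − P* = 71.35 − 64.2 = 7.15.

Buyers gain 3.85 per unit; sellers gain 7.15 per unit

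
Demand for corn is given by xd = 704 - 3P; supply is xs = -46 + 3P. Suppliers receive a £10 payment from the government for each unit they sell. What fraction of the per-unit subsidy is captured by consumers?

Consumer share = 0.5

Pre-subsidy: 704 - 3P = -46 + 3P gives P* = 125, x* = 329.
With the subsidy, sellers receive Ps = Pb + 10 for each unit, where Pb is the price buyers pay.
Supply in terms of Pb becomes xs = -46 + 3(Pb + 10) = -16 + 3Pb. Setting this equal to demand: 704 - 3Pb = -16 + 3Pb, so Pb = 120.
Sellers receive Ps = 120 + 10 = 130; x' = 704 − 3·120 = 344.
Buyers' price falls by P* − Pb = 125 − 120 = 5; sellers' price rises by Ps − P* = 130 − 125 = 5.
So consumers capture 5/10 = 0.5 of each unit of subsidy.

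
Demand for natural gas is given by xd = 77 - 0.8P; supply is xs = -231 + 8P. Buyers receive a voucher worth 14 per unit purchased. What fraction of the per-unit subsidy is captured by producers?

Pre-subsidy: 77 - 0.8P = -231 + 8P gives P* = 35, x* = 49.
With the rebate, buyers effectively pay Pb = Ps − 14, where Ps is the price sellers receive.
Demand in terms of Ps becomes xd = 77 − 0.8(Ps − 14) = 88.2 - 0.8Ps. Setting this equal to supply: 88.2 - 0.8Ps = -231 + 8Ps, so Ps = 399/11.
Buyers pay Pb = 399/11 − 14 = 245/11; x' = -231 + 8·(399/11) = 651/11.
Buyers' price falls by P* − Pb = 35 − 245/11 = 140/11; sellers' price rises by Ps − P* = 399/11 − 35 = 14/11.
So producers capture (14/11)/14 = 1/11 of each unit of subsidy.

Producer share = 1/11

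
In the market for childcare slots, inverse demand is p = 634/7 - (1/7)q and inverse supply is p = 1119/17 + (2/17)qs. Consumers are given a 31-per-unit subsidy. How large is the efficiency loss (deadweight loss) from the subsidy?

Pre-subsidy: 634/7 - (1/7)q = 1119/17 + (2/17)q gives q* = 95 and p* = 77.
With the rebate, buyers effectively pay pb = ps − 31, where ps is the price sellers receive.
On the curves, pb = 634/7 - (1/7)q and ps = 1119/17 + (2/17)q; the wedge ps − pb = 31 gives 1119/17 + (2/17)q − (634/7 - (1/7)q) = 31, so q' = 214.
Then pb = 634/7 − (1/7)·214 = 60 and ps = 1119/17 + (2/17)·214 = 91.
The subsidy expands output by 214 − 95 = 119 past the efficient level; on those units the gap between marginal cost and willingness to pay runs from 0 up to 31.
DWL = ½ × 31 × 119 = 1844.5.

Deadweight loss = 1844.5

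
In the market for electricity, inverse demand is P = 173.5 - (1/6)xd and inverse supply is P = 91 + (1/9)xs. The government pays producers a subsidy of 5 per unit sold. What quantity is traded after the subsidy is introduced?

Pre-subsidy: 173.5 - (1/6)x = 91 + (1/9)x gives x* = 297 and P* = 124.
With the subsidy, sellers receive Ps = Pb + 5 for each unit, where Pb is the price buyers pay.
On the curves, Pb = 173.5 - (1/6)x and Ps = 91 + (1/9)x; the wedge Ps − Pb = 5 gives 91 + (1/9)x − (173.5 - (1/6)x) = 5, so x' = 315.
Then Pb = 173.5 − (1/6)·315 = 121 and Ps = 91 + (1/9)·315 = 126.

x' = 315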